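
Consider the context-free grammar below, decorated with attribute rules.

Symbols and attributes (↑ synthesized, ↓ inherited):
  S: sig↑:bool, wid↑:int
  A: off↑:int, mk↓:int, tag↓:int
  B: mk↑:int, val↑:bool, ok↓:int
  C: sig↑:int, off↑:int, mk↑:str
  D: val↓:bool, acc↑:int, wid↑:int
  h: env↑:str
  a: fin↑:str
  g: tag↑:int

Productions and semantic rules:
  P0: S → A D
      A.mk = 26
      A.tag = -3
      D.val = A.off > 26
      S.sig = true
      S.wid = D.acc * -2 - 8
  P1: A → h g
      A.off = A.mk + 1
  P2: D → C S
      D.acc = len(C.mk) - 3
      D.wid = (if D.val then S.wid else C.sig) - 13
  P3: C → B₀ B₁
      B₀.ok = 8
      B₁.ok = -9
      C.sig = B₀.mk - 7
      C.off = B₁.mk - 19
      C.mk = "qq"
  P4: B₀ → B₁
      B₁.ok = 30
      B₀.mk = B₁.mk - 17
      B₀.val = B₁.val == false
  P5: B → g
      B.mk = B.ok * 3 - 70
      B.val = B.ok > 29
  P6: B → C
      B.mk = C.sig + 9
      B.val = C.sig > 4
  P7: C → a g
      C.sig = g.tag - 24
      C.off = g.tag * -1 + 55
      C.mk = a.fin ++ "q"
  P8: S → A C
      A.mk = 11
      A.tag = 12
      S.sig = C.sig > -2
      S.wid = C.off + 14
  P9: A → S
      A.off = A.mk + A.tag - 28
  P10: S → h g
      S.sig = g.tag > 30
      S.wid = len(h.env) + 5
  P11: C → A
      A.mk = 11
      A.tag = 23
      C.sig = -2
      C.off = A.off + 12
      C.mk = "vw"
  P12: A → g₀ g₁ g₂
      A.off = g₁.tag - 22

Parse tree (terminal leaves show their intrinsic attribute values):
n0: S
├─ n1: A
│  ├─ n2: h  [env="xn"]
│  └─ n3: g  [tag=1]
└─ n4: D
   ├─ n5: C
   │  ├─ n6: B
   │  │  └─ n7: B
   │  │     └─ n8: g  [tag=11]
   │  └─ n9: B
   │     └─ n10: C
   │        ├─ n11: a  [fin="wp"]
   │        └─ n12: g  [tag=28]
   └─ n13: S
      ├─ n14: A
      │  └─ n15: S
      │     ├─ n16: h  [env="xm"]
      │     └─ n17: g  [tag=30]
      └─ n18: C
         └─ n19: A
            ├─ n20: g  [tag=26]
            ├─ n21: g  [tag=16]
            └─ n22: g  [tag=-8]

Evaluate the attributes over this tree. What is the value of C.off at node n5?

1. n1.mk = 26  [26]
2. n1.tag = -3  [-3]
3. n2.env = "xn"  [terminal]
4. n3.tag = 1  [terminal]
5. n1.off = 27  [A.mk + 1]
6. n4.val = true  [A.off > 26]
7. n6.ok = 8  [8]
8. n7.ok = 30  [30]
9. n8.tag = 11  [terminal]
10. n7.mk = 20  [B.ok * 3 - 70]
11. n7.val = true  [B.ok > 29]
12. n6.mk = 3  [B₁.mk - 17]
13. n6.val = false  [B₁.val == false]
14. n9.ok = -9  [-9]
15. n11.fin = "wp"  [terminal]
16. n12.tag = 28  [terminal]
17. n10.sig = 4  [g.tag - 24]
18. n10.off = 27  [g.tag * -1 + 55]
19. n10.mk = "wpq"  [a.fin ++ "q"]
20. n9.mk = 13  [C.sig + 9]
21. n9.val = false  [C.sig > 4]
22. n5.sig = -4  [B₀.mk - 7]
23. n5.off = -6  [B₁.mk - 19]
24. n5.mk = "qq"  ["qq"]
25. n14.mk = 11  [11]
26. n14.tag = 12  [12]
27. n16.env = "xm"  [terminal]
28. n17.tag = 30  [terminal]
29. n15.sig = false  [g.tag > 30]
30. n15.wid = 7  [len(h.env) + 5]
31. n14.off = -5  [A.mk + A.tag - 28]
32. n19.mk = 11  [11]
33. n19.tag = 23  [23]
34. n20.tag = 26  [terminal]
35. n21.tag = 16  [terminal]
36. n22.tag = -8  [terminal]
37. n19.off = -6  [g₁.tag - 22]
38. n18.sig = -2  [-2]
39. n18.off = 6  [A.off + 12]
40. n18.mk = "vw"  ["vw"]
41. n13.sig = false  [C.sig > -2]
42. n13.wid = 20  [C.off + 14]
43. n4.acc = -1  [len(C.mk) - 3]
44. n4.wid = 7  [(if D.val then S.wid else C.sig) - 13]
45. n0.sig = true  [true]
46. n0.wid = -6  [D.acc * -2 - 8]

-6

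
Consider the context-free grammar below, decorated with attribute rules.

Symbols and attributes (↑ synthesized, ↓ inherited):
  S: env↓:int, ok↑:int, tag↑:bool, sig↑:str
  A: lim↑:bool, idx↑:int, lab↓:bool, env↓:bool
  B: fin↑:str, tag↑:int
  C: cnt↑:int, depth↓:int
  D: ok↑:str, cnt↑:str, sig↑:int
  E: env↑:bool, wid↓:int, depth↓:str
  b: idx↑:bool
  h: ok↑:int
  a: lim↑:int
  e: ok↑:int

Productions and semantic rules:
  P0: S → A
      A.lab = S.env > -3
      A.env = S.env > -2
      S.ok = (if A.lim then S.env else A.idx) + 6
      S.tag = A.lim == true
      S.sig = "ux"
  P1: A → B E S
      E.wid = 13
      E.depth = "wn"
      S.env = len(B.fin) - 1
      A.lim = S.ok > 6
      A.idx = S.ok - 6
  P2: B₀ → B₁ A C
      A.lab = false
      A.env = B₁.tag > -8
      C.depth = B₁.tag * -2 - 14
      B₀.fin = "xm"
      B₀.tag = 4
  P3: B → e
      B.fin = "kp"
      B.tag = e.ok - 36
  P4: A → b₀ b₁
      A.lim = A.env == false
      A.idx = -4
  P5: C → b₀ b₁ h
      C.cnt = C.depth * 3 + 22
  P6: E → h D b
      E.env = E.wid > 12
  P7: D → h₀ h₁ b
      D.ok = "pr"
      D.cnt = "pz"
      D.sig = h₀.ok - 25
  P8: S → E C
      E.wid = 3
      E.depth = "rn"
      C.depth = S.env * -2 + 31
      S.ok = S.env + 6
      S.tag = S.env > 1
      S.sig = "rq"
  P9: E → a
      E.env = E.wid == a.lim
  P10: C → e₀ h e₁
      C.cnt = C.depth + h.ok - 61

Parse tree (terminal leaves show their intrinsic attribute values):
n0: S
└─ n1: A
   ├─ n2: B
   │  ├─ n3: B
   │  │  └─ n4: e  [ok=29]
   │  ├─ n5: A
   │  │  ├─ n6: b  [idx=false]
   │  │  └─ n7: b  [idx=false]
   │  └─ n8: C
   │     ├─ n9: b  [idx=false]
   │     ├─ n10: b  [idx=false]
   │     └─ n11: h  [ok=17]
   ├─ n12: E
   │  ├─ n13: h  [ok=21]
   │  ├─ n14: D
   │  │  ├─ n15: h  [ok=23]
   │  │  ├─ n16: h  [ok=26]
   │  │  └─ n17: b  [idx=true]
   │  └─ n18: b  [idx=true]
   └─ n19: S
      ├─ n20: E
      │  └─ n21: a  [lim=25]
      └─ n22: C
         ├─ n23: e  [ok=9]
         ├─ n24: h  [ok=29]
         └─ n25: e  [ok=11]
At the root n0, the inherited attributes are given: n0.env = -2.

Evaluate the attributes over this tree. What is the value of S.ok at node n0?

4

1. n0.env = -2  [given at root]
2. n1.lab = true  [S.env > -3]
3. n1.env = false  [S.env > -2]
4. n4.ok = 29  [terminal]
5. n3.fin = "kp"  ["kp"]
6. n3.tag = -7  [e.ok - 36]
7. n5.lab = false  [false]
8. n5.env = true  [B₁.tag > -8]
9. n6.idx = false  [terminal]
10. n7.idx = false  [terminal]
11. n5.lim = false  [A.env == false]
12. n5.idx = -4  [-4]
13. n8.depth = 0  [B₁.tag * -2 - 14]
14. n9.idx = false  [terminal]
15. n10.idx = false  [terminal]
16. n11.ok = 17  [terminal]
17. n8.cnt = 22  [C.depth * 3 + 22]
18. n2.fin = "xm"  ["xm"]
19. n2.tag = 4  [4]
20. n12.wid = 13  [13]
21. n12.depth = "wn"  ["wn"]
22. n13.ok = 21  [terminal]
23. n15.ok = 23  [terminal]
24. n16.ok = 26  [terminal]
25. n17.idx = true  [terminal]
26. n14.ok = "pr"  ["pr"]
27. n14.cnt = "pz"  ["pz"]
28. n14.sig = -2  [h₀.ok - 25]
29. n18.idx = true  [terminal]
30. n12.env = true  [E.wid > 12]
31. n19.env = 1  [len(B.fin) - 1]
32. n20.wid = 3  [3]
33. n20.depth = "rn"  ["rn"]
34. n21.lim = 25  [terminal]
35. n20.env = false  [E.wid == a.lim]
36. n22.depth = 29  [S.env * -2 + 31]
37. n23.ok = 9  [terminal]
38. n24.ok = 29  [terminal]
39. n25.ok = 11  [terminal]
40. n22.cnt = -3  [C.depth + h.ok - 61]
41. n19.ok = 7  [S.env + 6]
42. n19.tag = false  [S.env > 1]
43. n19.sig = "rq"  ["rq"]
44. n1.lim = true  [S.ok > 6]
45. n1.idx = 1  [S.ok - 6]
46. n0.ok = 4  [(if A.lim then S.env else A.idx) + 6]
47. n0.tag = true  [A.lim == true]
48. n0.sig = "ux"  ["ux"]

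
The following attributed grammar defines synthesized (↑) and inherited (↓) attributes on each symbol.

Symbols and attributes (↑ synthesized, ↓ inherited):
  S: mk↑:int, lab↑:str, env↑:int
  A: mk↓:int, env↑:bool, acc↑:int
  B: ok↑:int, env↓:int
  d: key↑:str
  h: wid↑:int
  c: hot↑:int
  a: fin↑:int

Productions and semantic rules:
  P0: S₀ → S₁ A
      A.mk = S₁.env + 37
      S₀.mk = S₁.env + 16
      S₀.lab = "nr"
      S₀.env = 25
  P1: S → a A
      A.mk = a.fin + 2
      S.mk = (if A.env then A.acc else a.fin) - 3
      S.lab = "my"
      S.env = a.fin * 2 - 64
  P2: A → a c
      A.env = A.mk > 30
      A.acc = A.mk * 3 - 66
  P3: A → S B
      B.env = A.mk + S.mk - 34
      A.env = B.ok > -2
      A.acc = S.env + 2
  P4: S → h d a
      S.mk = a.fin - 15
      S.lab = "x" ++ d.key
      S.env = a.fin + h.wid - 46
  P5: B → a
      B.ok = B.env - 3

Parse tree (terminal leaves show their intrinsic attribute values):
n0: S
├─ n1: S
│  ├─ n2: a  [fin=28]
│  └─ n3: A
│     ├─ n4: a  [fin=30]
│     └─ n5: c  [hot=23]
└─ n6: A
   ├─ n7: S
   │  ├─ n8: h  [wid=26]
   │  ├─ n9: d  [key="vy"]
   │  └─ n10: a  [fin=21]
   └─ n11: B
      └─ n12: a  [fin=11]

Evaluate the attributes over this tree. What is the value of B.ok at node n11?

-2

1. n2.fin = 28  [terminal]
2. n3.mk = 30  [a.fin + 2]
3. n4.fin = 30  [terminal]
4. n5.hot = 23  [terminal]
5. n3.env = false  [A.mk > 30]
6. n3.acc = 24  [A.mk * 3 - 66]
7. n1.mk = 25  [(if A.env then A.acc else a.fin) - 3]
8. n1.lab = "my"  ["my"]
9. n1.env = -8  [a.fin * 2 - 64]
10. n6.mk = 29  [S₁.env + 37]
11. n8.wid = 26  [terminal]
12. n9.key = "vy"  [terminal]
13. n10.fin = 21  [terminal]
14. n7.mk = 6  [a.fin - 15]
15. n7.lab = "xvy"  ["x" ++ d.key]
16. n7.env = 1  [a.fin + h.wid - 46]
17. n11.env = 1  [A.mk + S.mk - 34]
18. n12.fin = 11  [terminal]
19. n11.ok = -2  [B.env - 3]
20. n6.env = false  [B.ok > -2]
21. n6.acc = 3  [S.env + 2]
22. n0.mk = 8  [S₁.env + 16]
23. n0.lab = "nr"  ["nr"]
24. n0.env = 25  [25]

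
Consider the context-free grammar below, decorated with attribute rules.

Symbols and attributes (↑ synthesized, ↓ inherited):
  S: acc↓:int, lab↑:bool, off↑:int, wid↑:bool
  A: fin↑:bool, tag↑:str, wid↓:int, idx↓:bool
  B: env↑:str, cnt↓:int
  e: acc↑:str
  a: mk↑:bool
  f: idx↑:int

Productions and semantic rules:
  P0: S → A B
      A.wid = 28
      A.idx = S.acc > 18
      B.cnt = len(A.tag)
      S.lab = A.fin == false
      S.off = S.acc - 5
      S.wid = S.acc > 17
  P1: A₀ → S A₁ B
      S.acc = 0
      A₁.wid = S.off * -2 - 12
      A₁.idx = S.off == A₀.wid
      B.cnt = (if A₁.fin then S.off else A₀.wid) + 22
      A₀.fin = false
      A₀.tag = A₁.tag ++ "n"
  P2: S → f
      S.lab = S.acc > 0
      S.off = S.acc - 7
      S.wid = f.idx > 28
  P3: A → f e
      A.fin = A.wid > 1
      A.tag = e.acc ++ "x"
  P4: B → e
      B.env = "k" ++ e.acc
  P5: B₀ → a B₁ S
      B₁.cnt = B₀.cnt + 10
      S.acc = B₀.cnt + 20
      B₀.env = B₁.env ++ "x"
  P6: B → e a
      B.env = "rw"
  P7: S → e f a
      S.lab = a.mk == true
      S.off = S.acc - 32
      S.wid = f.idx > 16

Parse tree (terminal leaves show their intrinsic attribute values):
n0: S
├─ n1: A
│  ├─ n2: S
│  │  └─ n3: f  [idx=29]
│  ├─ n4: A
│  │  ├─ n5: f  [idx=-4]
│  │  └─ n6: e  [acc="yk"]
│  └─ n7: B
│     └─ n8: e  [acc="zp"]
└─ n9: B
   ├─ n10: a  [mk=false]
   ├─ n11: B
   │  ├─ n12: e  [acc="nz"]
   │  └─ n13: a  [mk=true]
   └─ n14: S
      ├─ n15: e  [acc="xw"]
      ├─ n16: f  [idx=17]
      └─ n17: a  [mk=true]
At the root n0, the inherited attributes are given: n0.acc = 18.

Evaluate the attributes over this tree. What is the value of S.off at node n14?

1. n0.acc = 18  [given at root]
2. n1.wid = 28  [28]
3. n1.idx = false  [S.acc > 18]
4. n2.acc = 0  [0]
5. n3.idx = 29  [terminal]
6. n2.lab = false  [S.acc > 0]
7. n2.off = -7  [S.acc - 7]
8. n2.wid = true  [f.idx > 28]
9. n4.wid = 2  [S.off * -2 - 12]
10. n4.idx = false  [S.off == A₀.wid]
11. n5.idx = -4  [terminal]
12. n6.acc = "yk"  [terminal]
13. n4.fin = true  [A.wid > 1]
14. n4.tag = "ykx"  [e.acc ++ "x"]
15. n7.cnt = 15  [(if A₁.fin then S.off else A₀.wid) + 22]
16. n8.acc = "zp"  [terminal]
17. n7.env = "kzp"  ["k" ++ e.acc]
18. n1.fin = false  [false]
19. n1.tag = "ykxn"  [A₁.tag ++ "n"]
20. n9.cnt = 4  [len(A.tag)]
21. n10.mk = false  [terminal]
22. n11.cnt = 14  [B₀.cnt + 10]
23. n12.acc = "nz"  [terminal]
24. n13.mk = true  [terminal]
25. n11.env = "rw"  ["rw"]
26. n14.acc = 24  [B₀.cnt + 20]
27. n15.acc = "xw"  [terminal]
28. n16.idx = 17  [terminal]
29. n17.mk = true  [terminal]
30. n14.lab = true  [a.mk == true]
31. n14.off = -8  [S.acc - 32]
32. n14.wid = true  [f.idx > 16]
33. n9.env = "rwx"  [B₁.env ++ "x"]
34. n0.lab = true  [A.fin == false]
35. n0.off = 13  [S.acc - 5]
36. n0.wid = true  [S.acc > 17]

-8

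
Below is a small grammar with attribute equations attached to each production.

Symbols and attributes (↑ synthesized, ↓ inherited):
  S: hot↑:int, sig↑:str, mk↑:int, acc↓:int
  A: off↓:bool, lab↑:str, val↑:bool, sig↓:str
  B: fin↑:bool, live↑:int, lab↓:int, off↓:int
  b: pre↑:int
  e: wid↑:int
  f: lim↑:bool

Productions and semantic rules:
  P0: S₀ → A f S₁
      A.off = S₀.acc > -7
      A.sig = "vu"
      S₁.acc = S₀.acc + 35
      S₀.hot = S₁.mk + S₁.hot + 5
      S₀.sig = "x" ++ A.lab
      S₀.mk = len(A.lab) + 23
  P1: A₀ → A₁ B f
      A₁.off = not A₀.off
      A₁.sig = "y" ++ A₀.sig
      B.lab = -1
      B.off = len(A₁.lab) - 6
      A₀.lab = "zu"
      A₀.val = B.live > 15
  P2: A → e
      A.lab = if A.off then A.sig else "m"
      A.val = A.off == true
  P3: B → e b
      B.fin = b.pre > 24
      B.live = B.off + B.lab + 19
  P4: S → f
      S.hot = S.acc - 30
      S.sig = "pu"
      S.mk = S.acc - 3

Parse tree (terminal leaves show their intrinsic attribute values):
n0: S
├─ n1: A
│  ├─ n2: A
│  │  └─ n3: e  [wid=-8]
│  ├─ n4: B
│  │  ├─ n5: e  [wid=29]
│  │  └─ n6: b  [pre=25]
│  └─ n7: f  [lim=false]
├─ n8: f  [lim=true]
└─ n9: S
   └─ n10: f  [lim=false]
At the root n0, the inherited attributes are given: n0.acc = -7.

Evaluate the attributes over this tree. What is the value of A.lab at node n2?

"yvu"

1. n0.acc = -7  [given at root]
2. n1.off = false  [S₀.acc > -7]
3. n1.sig = "vu"  ["vu"]
4. n2.off = true  [not A₀.off]
5. n2.sig = "yvu"  ["y" ++ A₀.sig]
6. n3.wid = -8  [terminal]
7. n2.lab = "yvu"  [if A.off then A.sig else "m"]
8. n2.val = true  [A.off == true]
9. n4.lab = -1  [-1]
10. n4.off = -3  [len(A₁.lab) - 6]
11. n5.wid = 29  [terminal]
12. n6.pre = 25  [terminal]
13. n4.fin = true  [b.pre > 24]
14. n4.live = 15  [B.off + B.lab + 19]
15. n7.lim = false  [terminal]
16. n1.lab = "zu"  ["zu"]
17. n1.val = false  [B.live > 15]
18. n8.lim = true  [terminal]
19. n9.acc = 28  [S₀.acc + 35]
20. n10.lim = false  [terminal]
21. n9.hot = -2  [S.acc - 30]
22. n9.sig = "pu"  ["pu"]
23. n9.mk = 25  [S.acc - 3]
24. n0.hot = 28  [S₁.mk + S₁.hot + 5]
25. n0.sig = "xzu"  ["x" ++ A.lab]
26. n0.mk = 25  [len(A.lab) + 23]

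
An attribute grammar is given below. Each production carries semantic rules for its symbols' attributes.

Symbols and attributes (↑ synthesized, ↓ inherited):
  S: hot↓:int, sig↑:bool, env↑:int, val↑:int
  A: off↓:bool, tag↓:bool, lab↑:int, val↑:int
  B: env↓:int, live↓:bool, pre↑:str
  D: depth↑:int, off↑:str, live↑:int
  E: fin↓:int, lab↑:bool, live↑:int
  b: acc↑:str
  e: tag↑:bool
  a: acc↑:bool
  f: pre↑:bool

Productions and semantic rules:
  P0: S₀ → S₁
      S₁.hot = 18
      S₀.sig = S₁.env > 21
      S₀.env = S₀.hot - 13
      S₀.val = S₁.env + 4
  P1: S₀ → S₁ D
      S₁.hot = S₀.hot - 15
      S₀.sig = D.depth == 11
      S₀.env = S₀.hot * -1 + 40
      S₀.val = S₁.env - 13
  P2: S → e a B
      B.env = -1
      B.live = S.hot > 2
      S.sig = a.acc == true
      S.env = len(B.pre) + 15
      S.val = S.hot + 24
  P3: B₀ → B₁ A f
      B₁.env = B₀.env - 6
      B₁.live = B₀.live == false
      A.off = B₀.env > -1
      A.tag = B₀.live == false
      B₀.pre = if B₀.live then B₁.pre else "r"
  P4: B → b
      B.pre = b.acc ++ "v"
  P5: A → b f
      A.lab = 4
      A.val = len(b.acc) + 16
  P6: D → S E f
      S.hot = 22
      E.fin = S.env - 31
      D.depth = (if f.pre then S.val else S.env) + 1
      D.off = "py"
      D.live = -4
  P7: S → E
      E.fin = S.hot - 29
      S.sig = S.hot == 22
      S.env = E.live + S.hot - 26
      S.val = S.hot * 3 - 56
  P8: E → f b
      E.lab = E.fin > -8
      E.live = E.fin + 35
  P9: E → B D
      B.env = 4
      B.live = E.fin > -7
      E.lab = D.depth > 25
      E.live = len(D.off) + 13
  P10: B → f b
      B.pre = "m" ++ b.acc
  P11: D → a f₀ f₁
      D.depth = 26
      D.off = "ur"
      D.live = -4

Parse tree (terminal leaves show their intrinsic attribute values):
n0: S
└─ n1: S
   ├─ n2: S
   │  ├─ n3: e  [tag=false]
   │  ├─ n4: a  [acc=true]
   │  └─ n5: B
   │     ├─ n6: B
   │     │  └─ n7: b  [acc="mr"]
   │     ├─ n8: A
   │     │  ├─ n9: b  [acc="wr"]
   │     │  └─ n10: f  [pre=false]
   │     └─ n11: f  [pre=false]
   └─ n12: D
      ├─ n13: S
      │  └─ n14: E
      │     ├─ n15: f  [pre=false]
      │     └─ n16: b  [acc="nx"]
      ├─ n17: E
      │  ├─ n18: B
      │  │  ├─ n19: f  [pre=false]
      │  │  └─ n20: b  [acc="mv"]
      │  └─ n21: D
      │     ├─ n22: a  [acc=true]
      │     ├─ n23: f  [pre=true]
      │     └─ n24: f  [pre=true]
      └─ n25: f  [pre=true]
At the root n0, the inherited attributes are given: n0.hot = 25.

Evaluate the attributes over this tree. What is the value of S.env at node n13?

1. n0.hot = 25  [given at root]
2. n1.hot = 18  [18]
3. n2.hot = 3  [S₀.hot - 15]
4. n3.tag = false  [terminal]
5. n4.acc = true  [terminal]
6. n5.env = -1  [-1]
7. n5.live = true  [S.hot > 2]
8. n6.env = -7  [B₀.env - 6]
9. n6.live = false  [B₀.live == false]
10. n7.acc = "mr"  [terminal]
11. n6.pre = "mrv"  [b.acc ++ "v"]
12. n8.off = false  [B₀.env > -1]
13. n8.tag = false  [B₀.live == false]
14. n9.acc = "wr"  [terminal]
15. n10.pre = false  [terminal]
16. n8.lab = 4  [4]
17. n8.val = 18  [len(b.acc) + 16]
18. n11.pre = false  [terminal]
19. n5.pre = "mrv"  [if B₀.live then B₁.pre else "r"]
20. n2.sig = true  [a.acc == true]
21. n2.env = 18  [len(B.pre) + 15]
22. n2.val = 27  [S.hot + 24]
23. n13.hot = 22  [22]
24. n14.fin = -7  [S.hot - 29]
25. n15.pre = false  [terminal]
26. n16.acc = "nx"  [terminal]
27. n14.lab = true  [E.fin > -8]
28. n14.live = 28  [E.fin + 35]
29. n13.sig = true  [S.hot == 22]
30. n13.env = 24  [E.live + S.hot - 26]
31. n13.val = 10  [S.hot * 3 - 56]
32. n17.fin = -7  [S.env - 31]
33. n18.env = 4  [4]
34. n18.live = false  [E.fin > -7]
35. n19.pre = false  [terminal]
36. n20.acc = "mv"  [terminal]
37. n18.pre = "mmv"  ["m" ++ b.acc]
38. n22.acc = true  [terminal]
39. n23.pre = true  [terminal]
40. n24.pre = true  [terminal]
41. n21.depth = 26  [26]
42. n21.off = "ur"  ["ur"]
43. n21.live = -4  [-4]
44. n17.lab = true  [D.depth > 25]
45. n17.live = 15  [len(D.off) + 13]
46. n25.pre = true  [terminal]
47. n12.depth = 11  [(if f.pre then S.val else S.env) + 1]
48. n12.off = "py"  ["py"]
49. n12.live = -4  [-4]
50. n1.sig = true  [D.depth == 11]
51. n1.env = 22  [S₀.hot * -1 + 40]
52. n1.val = 5  [S₁.env - 13]
53. n0.sig = true  [S₁.env > 21]
54. n0.env = 12  [S₀.hot - 13]
55. n0.val = 26  [S₁.env + 4]

24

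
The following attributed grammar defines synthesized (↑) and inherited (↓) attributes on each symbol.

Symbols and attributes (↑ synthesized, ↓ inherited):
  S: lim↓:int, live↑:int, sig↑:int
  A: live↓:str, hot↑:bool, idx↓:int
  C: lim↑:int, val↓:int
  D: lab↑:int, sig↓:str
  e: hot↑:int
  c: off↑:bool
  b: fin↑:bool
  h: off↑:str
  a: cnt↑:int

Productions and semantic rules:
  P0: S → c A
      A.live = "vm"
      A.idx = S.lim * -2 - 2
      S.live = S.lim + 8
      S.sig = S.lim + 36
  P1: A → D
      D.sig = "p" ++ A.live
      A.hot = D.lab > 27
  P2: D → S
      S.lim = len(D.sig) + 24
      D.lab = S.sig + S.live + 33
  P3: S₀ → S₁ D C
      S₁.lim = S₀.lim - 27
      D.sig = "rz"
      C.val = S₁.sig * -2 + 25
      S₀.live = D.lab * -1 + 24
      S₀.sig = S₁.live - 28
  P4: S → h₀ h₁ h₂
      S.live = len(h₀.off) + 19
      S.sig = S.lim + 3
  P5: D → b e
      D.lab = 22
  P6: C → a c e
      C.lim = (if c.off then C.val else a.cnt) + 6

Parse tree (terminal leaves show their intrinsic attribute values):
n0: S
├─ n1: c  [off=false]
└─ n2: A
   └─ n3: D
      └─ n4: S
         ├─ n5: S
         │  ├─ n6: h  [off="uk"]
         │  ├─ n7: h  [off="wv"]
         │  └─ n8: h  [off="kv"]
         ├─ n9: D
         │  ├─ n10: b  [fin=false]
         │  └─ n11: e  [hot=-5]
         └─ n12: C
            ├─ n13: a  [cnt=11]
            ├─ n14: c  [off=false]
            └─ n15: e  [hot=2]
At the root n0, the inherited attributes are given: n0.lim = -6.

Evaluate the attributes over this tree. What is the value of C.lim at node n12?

17

1. n0.lim = -6  [given at root]
2. n1.off = false  [terminal]
3. n2.live = "vm"  ["vm"]
4. n2.idx = 10  [S.lim * -2 - 2]
5. n3.sig = "pvm"  ["p" ++ A.live]
6. n4.lim = 27  [len(D.sig) + 24]
7. n5.lim = 0  [S₀.lim - 27]
8. n6.off = "uk"  [terminal]
9. n7.off = "wv"  [terminal]
10. n8.off = "kv"  [terminal]
11. n5.live = 21  [len(h₀.off) + 19]
12. n5.sig = 3  [S.lim + 3]
13. n9.sig = "rz"  ["rz"]
14. n10.fin = false  [terminal]
15. n11.hot = -5  [terminal]
16. n9.lab = 22  [22]
17. n12.val = 19  [S₁.sig * -2 + 25]
18. n13.cnt = 11  [terminal]
19. n14.off = false  [terminal]
20. n15.hot = 2  [terminal]
21. n12.lim = 17  [(if c.off then C.val else a.cnt) + 6]
22. n4.live = 2  [D.lab * -1 + 24]
23. n4.sig = -7  [S₁.live - 28]
24. n3.lab = 28  [S.sig + S.live + 33]
25. n2.hot = true  [D.lab > 27]
26. n0.live = 2  [S.lim + 8]
27. n0.sig = 30  [S.lim + 36]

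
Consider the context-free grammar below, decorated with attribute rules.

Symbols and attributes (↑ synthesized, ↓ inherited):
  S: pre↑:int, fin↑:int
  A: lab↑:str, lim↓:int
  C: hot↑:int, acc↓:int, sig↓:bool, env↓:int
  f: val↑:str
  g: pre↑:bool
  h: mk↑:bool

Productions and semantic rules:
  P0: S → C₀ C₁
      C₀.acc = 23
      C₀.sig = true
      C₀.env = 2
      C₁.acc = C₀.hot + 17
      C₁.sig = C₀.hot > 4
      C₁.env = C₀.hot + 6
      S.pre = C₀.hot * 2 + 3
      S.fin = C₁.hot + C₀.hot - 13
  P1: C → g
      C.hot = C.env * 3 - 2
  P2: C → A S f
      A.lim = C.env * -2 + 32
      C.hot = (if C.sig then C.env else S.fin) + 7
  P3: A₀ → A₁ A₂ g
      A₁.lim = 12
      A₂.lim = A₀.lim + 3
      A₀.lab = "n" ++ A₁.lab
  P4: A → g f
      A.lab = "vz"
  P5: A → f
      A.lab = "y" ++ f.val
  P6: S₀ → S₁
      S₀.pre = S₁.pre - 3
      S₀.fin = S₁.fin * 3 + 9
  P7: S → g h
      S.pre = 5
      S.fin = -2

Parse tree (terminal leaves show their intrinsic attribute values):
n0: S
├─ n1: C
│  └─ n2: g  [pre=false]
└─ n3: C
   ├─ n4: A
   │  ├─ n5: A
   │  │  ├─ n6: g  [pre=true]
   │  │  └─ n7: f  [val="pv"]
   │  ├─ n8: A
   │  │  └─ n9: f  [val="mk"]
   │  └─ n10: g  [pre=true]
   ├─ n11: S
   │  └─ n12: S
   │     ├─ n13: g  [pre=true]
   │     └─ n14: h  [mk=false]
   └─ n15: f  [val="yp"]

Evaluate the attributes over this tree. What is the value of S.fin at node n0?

1. n1.acc = 23  [23]
2. n1.sig = true  [true]
3. n1.env = 2  [2]
4. n2.pre = false  [terminal]
5. n1.hot = 4  [C.env * 3 - 2]
6. n3.acc = 21  [C₀.hot + 17]
7. n3.sig = false  [C₀.hot > 4]
8. n3.env = 10  [C₀.hot + 6]
9. n4.lim = 12  [C.env * -2 + 32]
10. n5.lim = 12  [12]
11. n6.pre = true  [terminal]
12. n7.val = "pv"  [terminal]
13. n5.lab = "vz"  ["vz"]
14. n8.lim = 15  [A₀.lim + 3]
15. n9.val = "mk"  [terminal]
16. n8.lab = "ymk"  ["y" ++ f.val]
17. n10.pre = true  [terminal]
18. n4.lab = "nvz"  ["n" ++ A₁.lab]
19. n13.pre = true  [terminal]
20. n14.mk = false  [terminal]
21. n12.pre = 5  [5]
22. n12.fin = -2  [-2]
23. n11.pre = 2  [S₁.pre - 3]
24. n11.fin = 3  [S₁.fin * 3 + 9]
25. n15.val = "yp"  [terminal]
26. n3.hot = 10  [(if C.sig then C.env else S.fin) + 7]
27. n0.pre = 11  [C₀.hot * 2 + 3]
28. n0.fin = 1  [C₁.hot + C₀.hot - 13]

1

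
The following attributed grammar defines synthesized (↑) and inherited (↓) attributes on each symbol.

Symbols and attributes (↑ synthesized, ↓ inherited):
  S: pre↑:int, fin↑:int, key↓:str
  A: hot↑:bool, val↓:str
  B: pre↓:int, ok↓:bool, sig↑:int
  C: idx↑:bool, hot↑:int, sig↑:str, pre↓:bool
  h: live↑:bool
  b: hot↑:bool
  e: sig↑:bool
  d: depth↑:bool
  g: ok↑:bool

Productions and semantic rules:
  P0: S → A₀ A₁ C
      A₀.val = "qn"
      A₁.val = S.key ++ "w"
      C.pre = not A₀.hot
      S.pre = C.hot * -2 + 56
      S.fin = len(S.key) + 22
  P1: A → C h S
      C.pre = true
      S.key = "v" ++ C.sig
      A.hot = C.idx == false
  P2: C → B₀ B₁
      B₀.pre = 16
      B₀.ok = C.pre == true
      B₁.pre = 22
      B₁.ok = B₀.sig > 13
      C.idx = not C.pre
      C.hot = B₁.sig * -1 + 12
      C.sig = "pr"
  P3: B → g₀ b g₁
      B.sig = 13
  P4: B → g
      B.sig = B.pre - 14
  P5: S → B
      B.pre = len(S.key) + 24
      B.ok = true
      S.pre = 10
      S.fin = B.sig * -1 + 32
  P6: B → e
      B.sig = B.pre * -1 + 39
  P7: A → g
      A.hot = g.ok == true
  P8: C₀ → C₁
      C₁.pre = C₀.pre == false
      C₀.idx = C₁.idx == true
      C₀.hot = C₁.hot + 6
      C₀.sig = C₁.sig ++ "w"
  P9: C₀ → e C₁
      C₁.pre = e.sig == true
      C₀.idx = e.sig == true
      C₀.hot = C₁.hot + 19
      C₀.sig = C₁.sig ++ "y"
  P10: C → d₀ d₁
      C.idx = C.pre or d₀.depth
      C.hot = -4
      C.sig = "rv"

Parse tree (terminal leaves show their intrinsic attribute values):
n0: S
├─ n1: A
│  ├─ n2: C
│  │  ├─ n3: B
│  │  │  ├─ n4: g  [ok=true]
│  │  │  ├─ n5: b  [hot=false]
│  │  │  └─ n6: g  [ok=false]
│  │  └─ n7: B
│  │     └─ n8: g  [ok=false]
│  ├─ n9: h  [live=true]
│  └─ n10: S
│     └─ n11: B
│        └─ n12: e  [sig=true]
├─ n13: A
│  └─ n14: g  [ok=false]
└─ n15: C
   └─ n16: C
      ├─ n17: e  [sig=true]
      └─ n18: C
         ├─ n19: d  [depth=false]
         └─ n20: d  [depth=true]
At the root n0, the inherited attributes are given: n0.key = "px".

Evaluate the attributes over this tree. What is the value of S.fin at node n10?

1. n0.key = "px"  [given at root]
2. n1.val = "qn"  ["qn"]
3. n2.pre = true  [true]
4. n3.pre = 16  [16]
5. n3.ok = true  [C.pre == true]
6. n4.ok = true  [terminal]
7. n5.hot = false  [terminal]
8. n6.ok = false  [terminal]
9. n3.sig = 13  [13]
10. n7.pre = 22  [22]
11. n7.ok = false  [B₀.sig > 13]
12. n8.ok = false  [terminal]
13. n7.sig = 8  [B.pre - 14]
14. n2.idx = false  [not C.pre]
15. n2.hot = 4  [B₁.sig * -1 + 12]
16. n2.sig = "pr"  ["pr"]
17. n9.live = true  [terminal]
18. n10.key = "vpr"  ["v" ++ C.sig]
19. n11.pre = 27  [len(S.key) + 24]
20. n11.ok = true  [true]
21. n12.sig = true  [terminal]
22. n11.sig = 12  [B.pre * -1 + 39]
23. n10.pre = 10  [10]
24. n10.fin = 20  [B.sig * -1 + 32]
25. n1.hot = true  [C.idx == false]
26. n13.val = "pxw"  [S.key ++ "w"]
27. n14.ok = false  [terminal]
28. n13.hot = false  [g.ok == true]
29. n15.pre = false  [not A₀.hot]
30. n16.pre = true  [C₀.pre == false]
31. n17.sig = true  [terminal]
32. n18.pre = true  [e.sig == true]
33. n19.depth = false  [terminal]
34. n20.depth = true  [terminal]
35. n18.idx = true  [C.pre or d₀.depth]
36. n18.hot = -4  [-4]
37. n18.sig = "rv"  ["rv"]
38. n16.idx = true  [e.sig == true]
39. n16.hot = 15  [C₁.hot + 19]
40. n16.sig = "rvy"  [C₁.sig ++ "y"]
41. n15.idx = true  [C₁.idx == true]
42. n15.hot = 21  [C₁.hot + 6]
43. n15.sig = "rvyw"  [C₁.sig ++ "w"]
44. n0.pre = 14  [C.hot * -2 + 56]
45. n0.fin = 24  [len(S.key) + 22]

20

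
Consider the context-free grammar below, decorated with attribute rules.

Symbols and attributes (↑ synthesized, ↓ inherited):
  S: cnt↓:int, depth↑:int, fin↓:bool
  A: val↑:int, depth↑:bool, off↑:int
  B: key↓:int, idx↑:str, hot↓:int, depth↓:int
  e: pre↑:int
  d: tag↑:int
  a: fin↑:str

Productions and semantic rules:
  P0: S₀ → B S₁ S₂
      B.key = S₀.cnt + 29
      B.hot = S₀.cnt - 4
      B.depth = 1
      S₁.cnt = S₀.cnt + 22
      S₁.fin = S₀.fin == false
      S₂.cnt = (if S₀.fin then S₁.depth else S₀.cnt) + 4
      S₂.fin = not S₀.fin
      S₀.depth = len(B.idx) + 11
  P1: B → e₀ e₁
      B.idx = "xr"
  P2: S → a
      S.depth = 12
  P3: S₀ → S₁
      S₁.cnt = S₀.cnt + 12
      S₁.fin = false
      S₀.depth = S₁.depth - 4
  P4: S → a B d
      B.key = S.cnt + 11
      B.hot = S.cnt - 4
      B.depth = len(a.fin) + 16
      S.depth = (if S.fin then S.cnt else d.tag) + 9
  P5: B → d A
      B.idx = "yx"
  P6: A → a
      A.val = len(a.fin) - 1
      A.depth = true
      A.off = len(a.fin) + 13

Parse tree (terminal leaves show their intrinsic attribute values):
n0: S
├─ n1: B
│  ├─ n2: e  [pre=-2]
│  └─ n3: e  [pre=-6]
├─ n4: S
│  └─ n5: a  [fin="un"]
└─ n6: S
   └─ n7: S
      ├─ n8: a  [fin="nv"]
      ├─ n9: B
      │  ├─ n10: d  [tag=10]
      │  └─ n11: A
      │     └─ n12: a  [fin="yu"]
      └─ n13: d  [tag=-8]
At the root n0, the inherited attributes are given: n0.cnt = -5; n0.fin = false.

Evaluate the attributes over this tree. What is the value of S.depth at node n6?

-3

1. n0.cnt = -5  [given at root]
2. n0.fin = false  [given at root]
3. n1.key = 24  [S₀.cnt + 29]
4. n1.hot = -9  [S₀.cnt - 4]
5. n1.depth = 1  [1]
6. n2.pre = -2  [terminal]
7. n3.pre = -6  [terminal]
8. n1.idx = "xr"  ["xr"]
9. n4.cnt = 17  [S₀.cnt + 22]
10. n4.fin = true  [S₀.fin == false]
11. n5.fin = "un"  [terminal]
12. n4.depth = 12  [12]
13. n6.cnt = -1  [(if S₀.fin then S₁.depth else S₀.cnt) + 4]
14. n6.fin = true  [not S₀.fin]
15. n7.cnt = 11  [S₀.cnt + 12]
16. n7.fin = false  [false]
17. n8.fin = "nv"  [terminal]
18. n9.key = 22  [S.cnt + 11]
19. n9.hot = 7  [S.cnt - 4]
20. n9.depth = 18  [len(a.fin) + 16]
21. n10.tag = 10  [terminal]
22. n12.fin = "yu"  [terminal]
23. n11.val = 1  [len(a.fin) - 1]
24. n11.depth = true  [true]
25. n11.off = 15  [len(a.fin) + 13]
26. n9.idx = "yx"  ["yx"]
27. n13.tag = -8  [terminal]
28. n7.depth = 1  [(if S.fin then S.cnt else d.tag) + 9]
29. n6.depth = -3  [S₁.depth - 4]
30. n0.depth = 13  [len(B.idx) + 11]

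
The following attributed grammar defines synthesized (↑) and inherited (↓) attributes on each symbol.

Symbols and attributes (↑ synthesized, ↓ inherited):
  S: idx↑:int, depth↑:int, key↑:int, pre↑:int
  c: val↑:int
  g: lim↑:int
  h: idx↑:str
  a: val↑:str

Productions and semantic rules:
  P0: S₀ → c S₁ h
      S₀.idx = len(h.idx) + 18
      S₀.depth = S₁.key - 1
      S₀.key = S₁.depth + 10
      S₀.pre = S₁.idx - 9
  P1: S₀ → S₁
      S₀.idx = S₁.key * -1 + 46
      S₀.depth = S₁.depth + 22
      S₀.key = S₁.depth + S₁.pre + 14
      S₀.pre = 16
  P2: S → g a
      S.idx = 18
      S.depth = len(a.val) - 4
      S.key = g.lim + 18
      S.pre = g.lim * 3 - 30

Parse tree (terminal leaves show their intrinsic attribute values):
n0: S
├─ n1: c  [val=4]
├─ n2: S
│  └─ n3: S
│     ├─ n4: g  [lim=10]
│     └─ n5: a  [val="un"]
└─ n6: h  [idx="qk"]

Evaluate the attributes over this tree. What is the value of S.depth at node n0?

1. n1.val = 4  [terminal]
2. n4.lim = 10  [terminal]
3. n5.val = "un"  [terminal]
4. n3.idx = 18  [18]
5. n3.depth = -2  [len(a.val) - 4]
6. n3.key = 28  [g.lim + 18]
7. n3.pre = 0  [g.lim * 3 - 30]
8. n2.idx = 18  [S₁.key * -1 + 46]
9. n2.depth = 20  [S₁.depth + 22]
10. n2.key = 12  [S₁.depth + S₁.pre + 14]
11. n2.pre = 16  [16]
12. n6.idx = "qk"  [terminal]
13. n0.idx = 20  [len(h.idx) + 18]
14. n0.depth = 11  [S₁.key - 1]
15. n0.key = 30  [S₁.depth + 10]
16. n0.pre = 9  [S₁.idx - 9]

11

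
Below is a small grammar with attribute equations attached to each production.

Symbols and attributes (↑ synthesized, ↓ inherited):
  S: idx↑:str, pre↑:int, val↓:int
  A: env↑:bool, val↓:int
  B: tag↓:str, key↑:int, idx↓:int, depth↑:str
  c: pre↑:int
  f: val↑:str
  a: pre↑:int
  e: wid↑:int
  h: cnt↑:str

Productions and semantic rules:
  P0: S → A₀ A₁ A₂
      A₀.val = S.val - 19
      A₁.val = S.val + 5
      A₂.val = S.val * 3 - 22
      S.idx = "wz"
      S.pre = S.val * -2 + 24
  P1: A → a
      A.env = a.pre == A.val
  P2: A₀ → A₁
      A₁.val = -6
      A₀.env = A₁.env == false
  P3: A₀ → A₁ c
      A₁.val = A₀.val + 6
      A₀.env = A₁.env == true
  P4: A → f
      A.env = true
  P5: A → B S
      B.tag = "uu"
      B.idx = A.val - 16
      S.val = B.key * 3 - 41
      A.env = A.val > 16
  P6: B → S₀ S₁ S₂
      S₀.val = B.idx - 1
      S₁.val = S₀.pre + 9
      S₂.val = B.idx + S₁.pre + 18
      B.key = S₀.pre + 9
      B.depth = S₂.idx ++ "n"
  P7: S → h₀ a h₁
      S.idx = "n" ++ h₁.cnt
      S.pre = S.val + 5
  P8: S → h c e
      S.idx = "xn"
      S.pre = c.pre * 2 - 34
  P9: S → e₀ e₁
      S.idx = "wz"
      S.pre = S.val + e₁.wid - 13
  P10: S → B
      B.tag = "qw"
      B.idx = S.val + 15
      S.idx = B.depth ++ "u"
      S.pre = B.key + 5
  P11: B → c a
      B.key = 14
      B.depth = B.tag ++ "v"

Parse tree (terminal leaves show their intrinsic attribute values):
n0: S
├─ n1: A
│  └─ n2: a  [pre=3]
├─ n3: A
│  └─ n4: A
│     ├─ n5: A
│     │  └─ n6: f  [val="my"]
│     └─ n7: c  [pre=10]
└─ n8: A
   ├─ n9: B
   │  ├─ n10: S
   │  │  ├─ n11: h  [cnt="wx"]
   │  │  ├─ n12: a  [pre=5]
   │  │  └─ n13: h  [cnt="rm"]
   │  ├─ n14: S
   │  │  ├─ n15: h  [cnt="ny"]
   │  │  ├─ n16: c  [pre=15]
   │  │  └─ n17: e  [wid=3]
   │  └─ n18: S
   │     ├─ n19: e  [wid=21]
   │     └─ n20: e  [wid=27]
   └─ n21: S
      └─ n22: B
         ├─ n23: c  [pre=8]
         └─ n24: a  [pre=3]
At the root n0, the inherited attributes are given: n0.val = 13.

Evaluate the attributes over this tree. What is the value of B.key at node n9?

14

1. n0.val = 13  [given at root]
2. n1.val = -6  [S.val - 19]
3. n2.pre = 3  [terminal]
4. n1.env = false  [a.pre == A.val]
5. n3.val = 18  [S.val + 5]
6. n4.val = -6  [-6]
7. n5.val = 0  [A₀.val + 6]
8. n6.val = "my"  [terminal]
9. n5.env = true  [true]
10. n7.pre = 10  [terminal]
11. n4.env = true  [A₁.env == true]
12. n3.env = false  [A₁.env == false]
13. n8.val = 17  [S.val * 3 - 22]
14. n9.tag = "uu"  ["uu"]
15. n9.idx = 1  [A.val - 16]
16. n10.val = 0  [B.idx - 1]
17. n11.cnt = "wx"  [terminal]
18. n12.pre = 5  [terminal]
19. n13.cnt = "rm"  [terminal]
20. n10.idx = "nrm"  ["n" ++ h₁.cnt]
21. n10.pre = 5  [S.val + 5]
22. n14.val = 14  [S₀.pre + 9]
23. n15.cnt = "ny"  [terminal]
24. n16.pre = 15  [terminal]
25. n17.wid = 3  [terminal]
26. n14.idx = "xn"  ["xn"]
27. n14.pre = -4  [c.pre * 2 - 34]
28. n18.val = 15  [B.idx + S₁.pre + 18]
29. n19.wid = 21  [terminal]
30. n20.wid = 27  [terminal]
31. n18.idx = "wz"  ["wz"]
32. n18.pre = 29  [S.val + e₁.wid - 13]
33. n9.key = 14  [S₀.pre + 9]
34. n9.depth = "wzn"  [S₂.idx ++ "n"]
35. n21.val = 1  [B.key * 3 - 41]
36. n22.tag = "qw"  ["qw"]
37. n22.idx = 16  [S.val + 15]
38. n23.pre = 8  [terminal]
39. n24.pre = 3  [terminal]
40. n22.key = 14  [14]
41. n22.depth = "qwv"  [B.tag ++ "v"]
42. n21.idx = "qwvu"  [B.depth ++ "u"]
43. n21.pre = 19  [B.key + 5]
44. n8.env = true  [A.val > 16]
45. n0.idx = "wz"  ["wz"]
46. n0.pre = -2  [S.val * -2 + 24]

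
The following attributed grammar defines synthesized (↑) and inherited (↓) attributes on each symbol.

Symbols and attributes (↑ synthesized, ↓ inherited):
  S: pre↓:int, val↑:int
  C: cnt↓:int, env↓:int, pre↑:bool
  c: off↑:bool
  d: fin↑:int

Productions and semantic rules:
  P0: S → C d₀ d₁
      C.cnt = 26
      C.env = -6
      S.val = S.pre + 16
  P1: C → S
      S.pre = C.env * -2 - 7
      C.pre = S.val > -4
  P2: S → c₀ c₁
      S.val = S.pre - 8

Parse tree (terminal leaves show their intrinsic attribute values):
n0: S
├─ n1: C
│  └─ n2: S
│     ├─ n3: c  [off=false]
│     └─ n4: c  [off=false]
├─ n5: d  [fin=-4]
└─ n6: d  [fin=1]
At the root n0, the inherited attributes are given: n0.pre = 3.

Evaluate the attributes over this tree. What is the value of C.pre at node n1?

true

1. n0.pre = 3  [given at root]
2. n1.cnt = 26  [26]
3. n1.env = -6  [-6]
4. n2.pre = 5  [C.env * -2 - 7]
5. n3.off = false  [terminal]
6. n4.off = false  [terminal]
7. n2.val = -3  [S.pre - 8]
8. n1.pre = true  [S.val > -4]
9. n5.fin = -4  [terminal]
10. n6.fin = 1  [terminal]
11. n0.val = 19  [S.pre + 16]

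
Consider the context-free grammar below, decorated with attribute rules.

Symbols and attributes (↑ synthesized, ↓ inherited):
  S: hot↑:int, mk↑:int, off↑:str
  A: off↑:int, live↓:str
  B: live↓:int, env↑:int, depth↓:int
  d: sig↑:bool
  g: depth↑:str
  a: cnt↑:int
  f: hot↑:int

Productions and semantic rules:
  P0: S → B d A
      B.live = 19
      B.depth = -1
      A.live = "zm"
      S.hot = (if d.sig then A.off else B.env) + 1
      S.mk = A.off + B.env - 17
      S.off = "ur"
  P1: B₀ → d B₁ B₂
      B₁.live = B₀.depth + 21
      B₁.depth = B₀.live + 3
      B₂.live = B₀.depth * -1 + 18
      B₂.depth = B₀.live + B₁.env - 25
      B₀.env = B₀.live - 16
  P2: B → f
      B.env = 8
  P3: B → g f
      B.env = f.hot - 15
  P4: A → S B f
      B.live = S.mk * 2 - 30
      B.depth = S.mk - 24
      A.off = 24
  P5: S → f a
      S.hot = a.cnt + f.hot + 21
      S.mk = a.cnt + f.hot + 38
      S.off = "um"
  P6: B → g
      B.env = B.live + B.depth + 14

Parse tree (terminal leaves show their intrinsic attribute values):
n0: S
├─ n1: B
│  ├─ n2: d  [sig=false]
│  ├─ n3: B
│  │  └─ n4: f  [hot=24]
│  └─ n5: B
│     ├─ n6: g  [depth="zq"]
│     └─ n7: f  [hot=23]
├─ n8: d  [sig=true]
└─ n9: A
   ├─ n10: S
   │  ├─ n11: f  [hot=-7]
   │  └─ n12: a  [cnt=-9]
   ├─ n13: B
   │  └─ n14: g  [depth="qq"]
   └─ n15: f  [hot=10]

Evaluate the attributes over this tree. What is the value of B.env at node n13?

26

1. n1.live = 19  [19]
2. n1.depth = -1  [-1]
3. n2.sig = false  [terminal]
4. n3.live = 20  [B₀.depth + 21]
5. n3.depth = 22  [B₀.live + 3]
6. n4.hot = 24  [terminal]
7. n3.env = 8  [8]
8. n5.live = 19  [B₀.depth * -1 + 18]
9. n5.depth = 2  [B₀.live + B₁.env - 25]
10. n6.depth = "zq"  [terminal]
11. n7.hot = 23  [terminal]
12. n5.env = 8  [f.hot - 15]
13. n1.env = 3  [B₀.live - 16]
14. n8.sig = true  [terminal]
15. n9.live = "zm"  ["zm"]
16. n11.hot = -7  [terminal]
17. n12.cnt = -9  [terminal]
18. n10.hot = 5  [a.cnt + f.hot + 21]
19. n10.mk = 22  [a.cnt + f.hot + 38]
20. n10.off = "um"  ["um"]
21. n13.live = 14  [S.mk * 2 - 30]
22. n13.depth = -2  [S.mk - 24]
23. n14.depth = "qq"  [terminal]
24. n13.env = 26  [B.live + B.depth + 14]
25. n15.hot = 10  [terminal]
26. n9.off = 24  [24]
27. n0.hot = 25  [(if d.sig then A.off else B.env) + 1]
28. n0.mk = 10  [A.off + B.env - 17]
29. n0.off = "ur"  ["ur"]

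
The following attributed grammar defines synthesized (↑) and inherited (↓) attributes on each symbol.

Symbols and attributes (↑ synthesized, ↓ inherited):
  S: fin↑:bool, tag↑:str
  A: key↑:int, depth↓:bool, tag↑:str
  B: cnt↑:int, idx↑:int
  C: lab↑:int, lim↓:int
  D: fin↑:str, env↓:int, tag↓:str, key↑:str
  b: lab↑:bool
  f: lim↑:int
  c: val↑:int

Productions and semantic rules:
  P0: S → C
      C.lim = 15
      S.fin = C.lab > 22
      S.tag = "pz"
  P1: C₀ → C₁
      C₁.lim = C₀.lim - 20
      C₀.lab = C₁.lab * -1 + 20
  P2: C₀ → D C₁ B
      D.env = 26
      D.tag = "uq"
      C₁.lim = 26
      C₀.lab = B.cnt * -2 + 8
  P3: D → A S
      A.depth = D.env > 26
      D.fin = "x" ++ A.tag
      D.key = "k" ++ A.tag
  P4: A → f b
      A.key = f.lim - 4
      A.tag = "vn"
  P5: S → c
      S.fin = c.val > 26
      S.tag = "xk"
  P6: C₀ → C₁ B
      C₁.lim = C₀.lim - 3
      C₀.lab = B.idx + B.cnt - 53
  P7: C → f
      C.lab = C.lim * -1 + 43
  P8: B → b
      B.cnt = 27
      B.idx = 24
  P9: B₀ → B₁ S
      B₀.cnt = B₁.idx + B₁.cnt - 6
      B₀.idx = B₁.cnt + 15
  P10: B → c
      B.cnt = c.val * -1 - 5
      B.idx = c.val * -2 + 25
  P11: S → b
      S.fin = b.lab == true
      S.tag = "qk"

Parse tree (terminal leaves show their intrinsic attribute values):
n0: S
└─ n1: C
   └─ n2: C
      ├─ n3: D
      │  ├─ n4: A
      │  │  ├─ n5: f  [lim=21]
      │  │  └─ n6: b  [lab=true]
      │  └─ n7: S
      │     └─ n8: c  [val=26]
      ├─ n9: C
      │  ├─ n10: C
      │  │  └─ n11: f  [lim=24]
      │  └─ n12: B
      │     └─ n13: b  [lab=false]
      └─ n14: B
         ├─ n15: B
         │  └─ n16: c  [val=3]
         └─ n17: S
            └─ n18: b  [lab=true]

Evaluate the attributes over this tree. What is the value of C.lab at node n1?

22

1. n1.lim = 15  [15]
2. n2.lim = -5  [C₀.lim - 20]
3. n3.env = 26  [26]
4. n3.tag = "uq"  ["uq"]
5. n4.depth = false  [D.env > 26]
6. n5.lim = 21  [terminal]
7. n6.lab = true  [terminal]
8. n4.key = 17  [f.lim - 4]
9. n4.tag = "vn"  ["vn"]
10. n8.val = 26  [terminal]
11. n7.fin = false  [c.val > 26]
12. n7.tag = "xk"  ["xk"]
13. n3.fin = "xvn"  ["x" ++ A.tag]
14. n3.key = "kvn"  ["k" ++ A.tag]
15. n9.lim = 26  [26]
16. n10.lim = 23  [C₀.lim - 3]
17. n11.lim = 24  [terminal]
18. n10.lab = 20  [C.lim * -1 + 43]
19. n13.lab = false  [terminal]
20. n12.cnt = 27  [27]
21. n12.idx = 24  [24]
22. n9.lab = -2  [B.idx + B.cnt - 53]
23. n16.val = 3  [terminal]
24. n15.cnt = -8  [c.val * -1 - 5]
25. n15.idx = 19  [c.val * -2 + 25]
26. n18.lab = true  [terminal]
27. n17.fin = true  [b.lab == true]
28. n17.tag = "qk"  ["qk"]
29. n14.cnt = 5  [B₁.idx + B₁.cnt - 6]
30. n14.idx = 7  [B₁.cnt + 15]
31. n2.lab = -2  [B.cnt * -2 + 8]
32. n1.lab = 22  [C₁.lab * -1 + 20]
33. n0.fin = false  [C.lab > 22]
34. n0.tag = "pz"  ["pz"]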